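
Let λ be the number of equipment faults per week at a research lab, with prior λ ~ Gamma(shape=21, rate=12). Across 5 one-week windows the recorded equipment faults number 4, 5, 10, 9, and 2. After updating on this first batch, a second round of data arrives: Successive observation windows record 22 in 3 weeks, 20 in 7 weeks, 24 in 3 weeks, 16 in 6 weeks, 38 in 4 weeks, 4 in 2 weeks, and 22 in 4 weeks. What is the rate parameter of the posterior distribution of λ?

46

Total count: 4 + 5 + 10 + 9 + 2 = 30.
Total exposure: 5 weeks.
After the first batch: Gamma(21 + 30, 12 + 5) = Gamma(51, 17).
Total count: 22 + 20 + 24 + 16 + 38 + 4 + 22 = 146.
Total exposure: 3 + 7 + 3 + 6 + 4 + 2 + 4 = 29 weeks.
After the second batch: Gamma(51 + 146, 17 + 29) = Gamma(197, 46).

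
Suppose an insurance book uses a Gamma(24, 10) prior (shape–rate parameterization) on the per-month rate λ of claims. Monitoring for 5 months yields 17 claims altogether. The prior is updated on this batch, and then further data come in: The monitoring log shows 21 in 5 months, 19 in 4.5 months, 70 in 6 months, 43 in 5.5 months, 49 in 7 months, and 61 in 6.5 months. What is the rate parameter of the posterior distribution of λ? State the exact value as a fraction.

Total count 17 over total exposure 5 months.
After the first batch: Gamma(24 + 17, 10 + 5) = Gamma(41, 15).
Total count: 21 + 19 + 70 + 43 + 49 + 61 = 263.
Total exposure: 5 + 4.5 + 6 + 5.5 + 7 + 6.5 = 34.5 months.
After the second batch: Gamma(41 + 263, 15 + 34.5) = Gamma(304, 99/2).

99/2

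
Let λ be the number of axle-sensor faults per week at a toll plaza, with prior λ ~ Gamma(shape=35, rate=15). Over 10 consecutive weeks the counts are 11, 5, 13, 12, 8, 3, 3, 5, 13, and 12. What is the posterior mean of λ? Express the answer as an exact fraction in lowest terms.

Total count: 11 + 5 + 13 + 12 + 8 + 3 + 3 + 5 + 13 + 12 = 85.
Total exposure: 10 weeks.
Gamma(α, β) with Poisson data over total exposure Σt gives posterior Gamma(α+Σx, β+Σt) = Gamma(120, 25).
Posterior mean = α'/β' = 120/25 = 24/5.

24/5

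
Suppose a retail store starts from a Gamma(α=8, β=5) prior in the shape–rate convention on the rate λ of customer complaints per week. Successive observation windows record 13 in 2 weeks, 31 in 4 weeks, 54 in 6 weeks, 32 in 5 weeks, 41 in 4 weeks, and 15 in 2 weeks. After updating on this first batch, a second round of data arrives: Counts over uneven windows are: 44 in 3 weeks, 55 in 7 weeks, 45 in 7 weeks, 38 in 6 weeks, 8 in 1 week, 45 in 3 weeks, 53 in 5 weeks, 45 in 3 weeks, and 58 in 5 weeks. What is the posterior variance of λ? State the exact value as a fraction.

Total count: 13 + 31 + 54 + 32 + 41 + 15 = 186.
Total exposure: 2 + 4 + 6 + 5 + 4 + 2 = 23 weeks.
After the first batch: Gamma(8 + 186, 5 + 23) = Gamma(194, 28).
Total count: 44 + 55 + 45 + 38 + 8 + 45 + 53 + 45 + 58 = 391.
Total exposure: 3 + 7 + 7 + 6 + 1 + 3 + 5 + 3 + 5 = 40 weeks.
After the second batch: Gamma(194 + 391, 28 + 40) = Gamma(585, 68).
Posterior variance = α'/β'² = 585/4624.

585/4624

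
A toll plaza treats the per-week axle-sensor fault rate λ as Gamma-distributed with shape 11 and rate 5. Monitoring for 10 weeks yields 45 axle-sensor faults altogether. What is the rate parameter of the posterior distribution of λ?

15

Total count 45 over total exposure 10 weeks.
Conjugate update: add total count to the shape and total exposure to the rate, giving Gamma(56, 15).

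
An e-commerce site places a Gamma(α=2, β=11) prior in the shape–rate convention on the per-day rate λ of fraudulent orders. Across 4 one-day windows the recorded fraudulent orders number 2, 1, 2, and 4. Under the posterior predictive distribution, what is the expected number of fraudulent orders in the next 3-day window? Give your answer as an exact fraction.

Total count: 2 + 1 + 2 + 4 = 9.
Total exposure: 4 days.
Posterior: α' = 2 + 9 = 11, β' = 11 + 4 = 15.
Predictive mean over a 3-day window = T·E[λ|data] = 3·11/15 = 11/5.

11/5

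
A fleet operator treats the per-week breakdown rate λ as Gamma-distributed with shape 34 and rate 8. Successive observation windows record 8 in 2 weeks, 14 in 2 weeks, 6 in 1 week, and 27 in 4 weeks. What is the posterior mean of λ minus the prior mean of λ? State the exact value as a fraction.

Total count: 8 + 14 + 6 + 27 = 55.
Total exposure: 2 + 2 + 1 + 4 = 9 weeks.
Gamma(α, β) with Poisson data over total exposure Σt gives posterior Gamma(α+Σx, β+Σt) = Gamma(89, 17).
Posterior mean = 89/17 = 89/17; prior mean = 34/8 = 17/4. Difference = 89/17 − 17/4 = 67/68.

67/68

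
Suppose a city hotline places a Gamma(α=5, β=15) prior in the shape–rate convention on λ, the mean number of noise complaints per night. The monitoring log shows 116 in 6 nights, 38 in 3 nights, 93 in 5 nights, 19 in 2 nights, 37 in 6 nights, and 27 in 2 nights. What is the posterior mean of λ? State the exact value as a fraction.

Total count: 116 + 38 + 93 + 19 + 37 + 27 = 330.
Total exposure: 6 + 3 + 5 + 2 + 6 + 2 = 24 nights.
The Gamma prior is conjugate for the Poisson rate, so λ | data ~ Gamma(5+330, 15+24) = Gamma(335, 39).
Posterior mean = α'/β' = 335/39.

335/39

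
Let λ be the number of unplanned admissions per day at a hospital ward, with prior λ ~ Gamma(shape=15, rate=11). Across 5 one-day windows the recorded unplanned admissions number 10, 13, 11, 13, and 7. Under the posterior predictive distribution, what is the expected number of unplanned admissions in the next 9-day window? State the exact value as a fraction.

Total count: 10 + 13 + 11 + 13 + 7 = 54.
Total exposure: 5 days.
Posterior: α' = 15 + 54 = 69, β' = 11 + 5 = 16.
Predictive mean over a 9-day window = T·E[λ|data] = 9·69/16 = 621/16.

621/16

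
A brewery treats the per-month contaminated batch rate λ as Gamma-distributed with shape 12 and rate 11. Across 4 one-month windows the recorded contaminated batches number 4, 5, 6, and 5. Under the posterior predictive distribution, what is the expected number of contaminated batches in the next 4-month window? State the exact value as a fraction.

128/15

Total count: 4 + 5 + 6 + 5 = 20.
Total exposure: 4 months.
Conjugate update: add total count to the shape and total exposure to the rate, giving Gamma(32, 15).
Predictive mean over a 4-month window = T·E[λ|data] = 4·32/15 = 128/15.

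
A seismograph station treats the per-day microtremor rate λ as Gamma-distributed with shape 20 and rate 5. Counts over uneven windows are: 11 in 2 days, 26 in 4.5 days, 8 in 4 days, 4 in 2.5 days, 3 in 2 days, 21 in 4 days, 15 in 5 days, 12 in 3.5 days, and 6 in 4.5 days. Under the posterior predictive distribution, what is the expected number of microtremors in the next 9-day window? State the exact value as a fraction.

1134/37

Total count: 11 + 26 + 8 + 4 + 3 + 21 + 15 + 12 + 6 = 106.
Total exposure: 2 + 4.5 + 4 + 2.5 + 2 + 4 + 5 + 3.5 + 4.5 = 32 days.
Conjugate update: add total count to the shape and total exposure to the rate, giving Gamma(126, 37).
Predictive mean over a 9-day window = T·E[λ|data] = 9·126/37 = 1134/37.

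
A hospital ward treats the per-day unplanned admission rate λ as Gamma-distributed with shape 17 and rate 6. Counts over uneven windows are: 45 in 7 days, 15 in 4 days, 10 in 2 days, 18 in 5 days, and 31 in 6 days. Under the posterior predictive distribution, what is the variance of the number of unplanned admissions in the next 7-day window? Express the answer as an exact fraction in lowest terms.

8806/225

Total count: 45 + 15 + 10 + 18 + 31 = 119.
Total exposure: 7 + 4 + 2 + 5 + 6 = 24 days.
Posterior: α' = 17 + 119 = 136, β' = 6 + 24 = 30.
The posterior predictive for a window of length T is Negative Binomial with variance T·α'·(β'+T)/β'² = 7·136·37/900 = 8806/225.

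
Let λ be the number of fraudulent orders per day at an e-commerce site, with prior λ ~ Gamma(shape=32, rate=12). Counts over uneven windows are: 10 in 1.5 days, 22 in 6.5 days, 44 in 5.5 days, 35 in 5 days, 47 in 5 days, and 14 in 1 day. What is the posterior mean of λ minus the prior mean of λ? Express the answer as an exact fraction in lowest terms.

640/219

Total count: 10 + 22 + 44 + 35 + 47 + 14 = 172.
Total exposure: 1.5 + 6.5 + 5.5 + 5 + 5 + 1 = 24.5 days.
By Gamma–Poisson conjugacy, the posterior is Gamma(α + Σx, β + Σt) = Gamma(32 + 172, 12 + 24.5) = Gamma(204, 73/2).
Posterior mean = 204/(73/2) = 408/73; prior mean = 32/12 = 8/3. Difference = 408/73 − 8/3 = 640/219.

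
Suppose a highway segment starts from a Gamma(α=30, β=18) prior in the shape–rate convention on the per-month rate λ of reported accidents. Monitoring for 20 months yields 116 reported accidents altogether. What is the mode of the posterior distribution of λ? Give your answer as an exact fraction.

145/38

Total count 116 over total exposure 20 months.
Gamma(α, β) with Poisson data over total exposure Σt gives posterior Gamma(α+Σx, β+Σt) = Gamma(146, 38).
Posterior mode = (α'−1)/β' = 145/38.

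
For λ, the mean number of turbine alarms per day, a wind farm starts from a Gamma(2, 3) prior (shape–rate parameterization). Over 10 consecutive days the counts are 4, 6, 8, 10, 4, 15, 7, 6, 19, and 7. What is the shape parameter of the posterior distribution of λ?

Total count: 4 + 6 + 8 + 10 + 4 + 15 + 7 + 6 + 19 + 7 = 86.
Total exposure: 10 days.
Conjugate update: add total count to the shape and total exposure to the rate, giving Gamma(88, 13).

88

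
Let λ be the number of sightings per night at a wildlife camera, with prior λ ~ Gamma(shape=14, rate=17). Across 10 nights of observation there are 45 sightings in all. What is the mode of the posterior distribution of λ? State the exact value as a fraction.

58/27

Total count 45 over total exposure 10 nights.
Gamma(α, β) with Poisson data over total exposure Σt gives posterior Gamma(α+Σx, β+Σt) = Gamma(59, 27).
Posterior mode = (α'−1)/β' = 58/27.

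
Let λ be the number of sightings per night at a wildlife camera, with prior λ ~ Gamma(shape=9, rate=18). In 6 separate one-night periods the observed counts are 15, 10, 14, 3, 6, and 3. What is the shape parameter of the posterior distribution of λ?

Total count: 15 + 10 + 14 + 3 + 6 + 3 = 51.
Total exposure: 6 nights.
The Gamma prior is conjugate for the Poisson rate, so λ | data ~ Gamma(9+51, 18+6) = Gamma(60, 24).

60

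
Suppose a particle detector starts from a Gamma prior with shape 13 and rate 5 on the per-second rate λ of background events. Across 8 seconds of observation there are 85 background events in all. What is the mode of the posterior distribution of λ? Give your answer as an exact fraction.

Total count 85 over total exposure 8 seconds.
Conjugate update: add total count to the shape and total exposure to the rate, giving Gamma(98, 13).
Posterior mode = (α'−1)/β' = 97/13.

97/13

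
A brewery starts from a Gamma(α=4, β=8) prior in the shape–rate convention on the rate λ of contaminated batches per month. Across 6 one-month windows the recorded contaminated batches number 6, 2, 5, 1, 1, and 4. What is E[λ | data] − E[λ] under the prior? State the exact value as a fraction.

Total count: 6 + 2 + 5 + 1 + 1 + 4 = 19.
Total exposure: 6 months.
By Gamma–Poisson conjugacy, the posterior is Gamma(α + Σx, β + Σt) = Gamma(4 + 19, 8 + 6) = Gamma(23, 14).
Posterior mean = 23/14 = 23/14; prior mean = 4/8 = 1/2. Difference = 23/14 − 1/2 = 8/7.

8/7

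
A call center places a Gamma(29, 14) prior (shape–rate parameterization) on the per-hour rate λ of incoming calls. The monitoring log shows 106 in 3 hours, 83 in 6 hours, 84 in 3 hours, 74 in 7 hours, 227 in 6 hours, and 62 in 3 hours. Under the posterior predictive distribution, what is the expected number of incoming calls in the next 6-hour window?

Total count: 106 + 83 + 84 + 74 + 227 + 62 = 636.
Total exposure: 3 + 6 + 3 + 7 + 6 + 3 = 28 hours.
Posterior: α' = 29 + 636 = 665, β' = 14 + 28 = 42.
Predictive mean over a 6-hour window = T·E[λ|data] = 6·665/42 = 95.

95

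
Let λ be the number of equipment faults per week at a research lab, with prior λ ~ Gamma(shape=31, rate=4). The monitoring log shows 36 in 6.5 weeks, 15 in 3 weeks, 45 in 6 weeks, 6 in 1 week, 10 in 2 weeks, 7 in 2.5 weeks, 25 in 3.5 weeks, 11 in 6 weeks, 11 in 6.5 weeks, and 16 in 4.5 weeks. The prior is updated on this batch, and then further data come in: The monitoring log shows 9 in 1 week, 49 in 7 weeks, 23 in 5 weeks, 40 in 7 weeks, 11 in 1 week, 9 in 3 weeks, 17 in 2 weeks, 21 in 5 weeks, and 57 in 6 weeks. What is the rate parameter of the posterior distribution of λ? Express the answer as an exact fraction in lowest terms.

Total count: 36 + 15 + 45 + 6 + 10 + 7 + 25 + 11 + 11 + 16 = 182.
Total exposure: 6.5 + 3 + 6 + 1 + 2 + 2.5 + 3.5 + 6 + 6.5 + 4.5 = 41.5 weeks.
After the first batch: Gamma(31 + 182, 4 + 41.5) = Gamma(213, 91/2).
Total count: 9 + 49 + 23 + 40 + 11 + 9 + 17 + 21 + 57 = 236.
Total exposure: 1 + 7 + 5 + 7 + 1 + 3 + 2 + 5 + 6 = 37 weeks.
After the second batch: Gamma(213 + 236, 91/2 + 37) = Gamma(449, 165/2).

165/2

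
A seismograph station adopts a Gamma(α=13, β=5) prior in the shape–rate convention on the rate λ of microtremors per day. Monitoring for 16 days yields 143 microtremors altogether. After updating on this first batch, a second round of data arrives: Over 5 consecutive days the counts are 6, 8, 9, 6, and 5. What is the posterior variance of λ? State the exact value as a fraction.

95/338

Total count 143 over total exposure 16 days.
After the first batch: Gamma(13 + 143, 5 + 16) = Gamma(156, 21).
Total count: 6 + 8 + 9 + 6 + 5 = 34.
Total exposure: 5 days.
After the second batch: Gamma(156 + 34, 21 + 5) = Gamma(190, 26).
Posterior variance = α'/β'² = 190/676 = 95/338.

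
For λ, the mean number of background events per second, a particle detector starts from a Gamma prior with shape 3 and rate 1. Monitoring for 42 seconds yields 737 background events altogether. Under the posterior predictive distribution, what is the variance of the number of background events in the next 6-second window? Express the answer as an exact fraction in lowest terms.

Total count 737 over total exposure 42 seconds.
Posterior: α' = 3 + 737 = 740, β' = 1 + 42 = 43.
The posterior predictive for a window of length T is Negative Binomial with variance T·α'·(β'+T)/β'² = 6·740·49/1849 = 217560/1849.

217560/1849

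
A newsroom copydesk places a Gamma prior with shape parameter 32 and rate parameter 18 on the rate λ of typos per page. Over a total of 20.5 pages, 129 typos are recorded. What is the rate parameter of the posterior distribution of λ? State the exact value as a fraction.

Total count 129 over total exposure 20.5 pages.
Posterior: α' = 32 + 129 = 161, β' = 18 + 20.5 = 77/2.

77/2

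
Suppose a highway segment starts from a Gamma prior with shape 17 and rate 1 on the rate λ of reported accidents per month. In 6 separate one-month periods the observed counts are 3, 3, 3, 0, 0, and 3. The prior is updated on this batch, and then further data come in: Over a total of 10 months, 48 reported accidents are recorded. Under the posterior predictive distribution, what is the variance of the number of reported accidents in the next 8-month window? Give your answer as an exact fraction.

15400/289

Total count: 3 + 3 + 3 + 0 + 0 + 3 = 12.
Total exposure: 6 months.
After the first batch: Gamma(17 + 12, 1 + 6) = Gamma(29, 7).
Total count 48 over total exposure 10 months.
After the second batch: Gamma(29 + 48, 7 + 10) = Gamma(77, 17).
The posterior predictive for a window of length T is Negative Binomial with variance T·α'·(β'+T)/β'² = 8·77·25/289 = 15400/289.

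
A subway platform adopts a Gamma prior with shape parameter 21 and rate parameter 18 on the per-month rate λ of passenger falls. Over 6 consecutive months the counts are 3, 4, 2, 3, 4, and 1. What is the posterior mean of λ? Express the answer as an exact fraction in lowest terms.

19/12

Total count: 3 + 4 + 2 + 3 + 4 + 1 = 17.
Total exposure: 6 months.
The Gamma prior is conjugate for the Poisson rate, so λ | data ~ Gamma(21+17, 18+6) = Gamma(38, 24).
Posterior mean = α'/β' = 38/24 = 19/12.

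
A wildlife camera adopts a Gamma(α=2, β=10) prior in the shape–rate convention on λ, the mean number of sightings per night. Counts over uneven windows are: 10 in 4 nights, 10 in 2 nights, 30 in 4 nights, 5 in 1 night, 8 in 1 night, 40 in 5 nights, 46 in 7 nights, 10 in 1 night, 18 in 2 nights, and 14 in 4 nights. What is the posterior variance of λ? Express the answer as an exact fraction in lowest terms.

Total count: 10 + 10 + 30 + 5 + 8 + 40 + 46 + 10 + 18 + 14 = 191.
Total exposure: 4 + 2 + 4 + 1 + 1 + 5 + 7 + 1 + 2 + 4 = 31 nights.
Posterior: α' = 2 + 191 = 193, β' = 10 + 31 = 41.
Posterior variance = α'/β'² = 193/1681.

193/1681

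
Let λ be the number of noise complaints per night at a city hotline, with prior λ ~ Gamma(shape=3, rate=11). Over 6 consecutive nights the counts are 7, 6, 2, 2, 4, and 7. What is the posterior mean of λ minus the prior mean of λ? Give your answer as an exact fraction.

290/187

Total count: 7 + 6 + 2 + 2 + 4 + 7 = 28.
Total exposure: 6 nights.
Gamma(α, β) with Poisson data over total exposure Σt gives posterior Gamma(α+Σx, β+Σt) = Gamma(31, 17).
Posterior mean = 31/17 = 31/17; prior mean = 3/11 = 3/11. Difference = 31/17 − 3/11 = 290/187.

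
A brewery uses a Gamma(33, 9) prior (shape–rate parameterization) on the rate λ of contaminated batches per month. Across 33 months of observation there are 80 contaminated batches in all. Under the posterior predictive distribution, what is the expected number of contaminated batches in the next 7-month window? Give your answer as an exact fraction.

113/6

Total count 80 over total exposure 33 months.
Gamma(α, β) with Poisson data over total exposure Σt gives posterior Gamma(α+Σx, β+Σt) = Gamma(113, 42).
Predictive mean over a 7-month window = T·E[λ|data] = 7·113/42 = 113/6.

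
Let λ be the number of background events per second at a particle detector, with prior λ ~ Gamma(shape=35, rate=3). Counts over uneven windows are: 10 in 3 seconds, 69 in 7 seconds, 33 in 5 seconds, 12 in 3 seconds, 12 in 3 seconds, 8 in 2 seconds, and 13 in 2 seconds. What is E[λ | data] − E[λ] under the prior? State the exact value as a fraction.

-101/21

Total count: 10 + 69 + 33 + 12 + 12 + 8 + 13 = 157.
Total exposure: 3 + 7 + 5 + 3 + 3 + 2 + 2 = 25 seconds.
By Gamma–Poisson conjugacy, the posterior is Gamma(α + Σx, β + Σt) = Gamma(35 + 157, 3 + 25) = Gamma(192, 28).
Posterior mean = 192/28 = 48/7; prior mean = 35/3 = 35/3. Difference = 48/7 − 35/3 = -101/21.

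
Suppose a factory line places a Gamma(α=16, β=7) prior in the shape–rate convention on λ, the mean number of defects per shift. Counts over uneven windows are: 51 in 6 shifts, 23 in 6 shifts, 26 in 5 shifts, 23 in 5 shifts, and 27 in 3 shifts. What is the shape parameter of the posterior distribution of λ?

166

Total count: 51 + 23 + 26 + 23 + 27 = 150.
Total exposure: 6 + 6 + 5 + 5 + 3 = 25 shifts.
By Gamma–Poisson conjugacy, the posterior is Gamma(α + Σx, β + Σt) = Gamma(16 + 150, 7 + 25) = Gamma(166, 32).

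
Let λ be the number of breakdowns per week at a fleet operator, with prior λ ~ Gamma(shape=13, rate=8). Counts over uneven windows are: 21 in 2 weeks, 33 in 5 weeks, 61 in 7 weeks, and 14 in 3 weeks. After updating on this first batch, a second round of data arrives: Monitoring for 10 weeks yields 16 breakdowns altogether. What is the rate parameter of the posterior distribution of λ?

Total count: 21 + 33 + 61 + 14 = 129.
Total exposure: 2 + 5 + 7 + 3 = 17 weeks.
After the first batch: Gamma(13 + 129, 8 + 17) = Gamma(142, 25).
Total count 16 over total exposure 10 weeks.
After the second batch: Gamma(142 + 16, 25 + 10) = Gamma(158, 35).

35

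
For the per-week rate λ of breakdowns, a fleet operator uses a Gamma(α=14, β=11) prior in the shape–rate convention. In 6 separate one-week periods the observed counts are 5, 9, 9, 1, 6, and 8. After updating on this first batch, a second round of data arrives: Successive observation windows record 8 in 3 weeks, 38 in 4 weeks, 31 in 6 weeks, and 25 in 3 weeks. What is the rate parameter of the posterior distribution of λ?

33

Total count: 5 + 9 + 9 + 1 + 6 + 8 = 38.
Total exposure: 6 weeks.
After the first batch: Gamma(14 + 38, 11 + 6) = Gamma(52, 17).
Total count: 8 + 38 + 31 + 25 = 102.
Total exposure: 3 + 4 + 6 + 3 = 16 weeks.
After the second batch: Gamma(52 + 102, 17 + 16) = Gamma(154, 33).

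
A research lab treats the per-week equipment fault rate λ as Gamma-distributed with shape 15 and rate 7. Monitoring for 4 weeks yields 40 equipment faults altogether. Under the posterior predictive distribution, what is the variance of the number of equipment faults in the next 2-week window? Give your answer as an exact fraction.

130/11

Total count 40 over total exposure 4 weeks.
By Gamma–Poisson conjugacy, the posterior is Gamma(α + Σx, β + Σt) = Gamma(15 + 40, 7 + 4) = Gamma(55, 11).
The posterior predictive for a window of length T is Negative Binomial with variance T·α'·(β'+T)/β'² = 2·55·13/121 = 130/11.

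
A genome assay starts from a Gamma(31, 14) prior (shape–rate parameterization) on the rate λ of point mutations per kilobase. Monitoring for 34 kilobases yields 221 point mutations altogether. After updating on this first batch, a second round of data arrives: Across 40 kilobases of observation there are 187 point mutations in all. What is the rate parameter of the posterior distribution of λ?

88

Total count 221 over total exposure 34 kilobases.
After the first batch: Gamma(31 + 221, 14 + 34) = Gamma(252, 48).
Total count 187 over total exposure 40 kilobases.
After the second batch: Gamma(252 + 187, 48 + 40) = Gamma(439, 88).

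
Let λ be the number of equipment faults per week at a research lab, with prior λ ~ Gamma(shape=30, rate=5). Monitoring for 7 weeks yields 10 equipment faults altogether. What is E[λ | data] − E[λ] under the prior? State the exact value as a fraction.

-8/3

Total count 10 over total exposure 7 weeks.
The Gamma prior is conjugate for the Poisson rate, so λ | data ~ Gamma(30+10, 5+7) = Gamma(40, 12).
Posterior mean = 40/12 = 10/3; prior mean = 30/5 = 6. Difference = 10/3 − 6 = -8/3.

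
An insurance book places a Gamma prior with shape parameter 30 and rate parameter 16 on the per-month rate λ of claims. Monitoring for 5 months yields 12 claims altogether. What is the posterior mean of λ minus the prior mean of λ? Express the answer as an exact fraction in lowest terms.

Total count 12 over total exposure 5 months.
The Gamma prior is conjugate for the Poisson rate, so λ | data ~ Gamma(30+12, 16+5) = Gamma(42, 21).
Posterior mean = 42/21 = 2; prior mean = 30/16 = 15/8. Difference = 2 − 15/8 = 1/8.

1/8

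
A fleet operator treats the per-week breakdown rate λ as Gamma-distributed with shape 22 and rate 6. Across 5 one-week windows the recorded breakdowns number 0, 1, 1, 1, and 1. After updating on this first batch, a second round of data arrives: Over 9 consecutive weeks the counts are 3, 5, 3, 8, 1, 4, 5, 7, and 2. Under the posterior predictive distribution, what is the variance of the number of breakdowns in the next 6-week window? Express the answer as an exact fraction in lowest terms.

Total count: 0 + 1 + 1 + 1 + 1 = 4.
Total exposure: 5 weeks.
After the first batch: Gamma(22 + 4, 6 + 5) = Gamma(26, 11).
Total count: 3 + 5 + 3 + 8 + 1 + 4 + 5 + 7 + 2 = 38.
Total exposure: 9 weeks.
After the second batch: Gamma(26 + 38, 11 + 9) = Gamma(64, 20).
The posterior predictive for a window of length T is Negative Binomial with variance T·α'·(β'+T)/β'² = 6·64·26/400 = 624/25.

624/25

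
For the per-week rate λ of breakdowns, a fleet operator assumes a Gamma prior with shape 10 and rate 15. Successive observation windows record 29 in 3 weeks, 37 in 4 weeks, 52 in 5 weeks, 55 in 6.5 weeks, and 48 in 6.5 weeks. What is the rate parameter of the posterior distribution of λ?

Total count: 29 + 37 + 52 + 55 + 48 = 221.
Total exposure: 3 + 4 + 5 + 6.5 + 6.5 = 25 weeks.
By Gamma–Poisson conjugacy, the posterior is Gamma(α + Σx, β + Σt) = Gamma(10 + 221, 15 + 25) = Gamma(231, 40).

40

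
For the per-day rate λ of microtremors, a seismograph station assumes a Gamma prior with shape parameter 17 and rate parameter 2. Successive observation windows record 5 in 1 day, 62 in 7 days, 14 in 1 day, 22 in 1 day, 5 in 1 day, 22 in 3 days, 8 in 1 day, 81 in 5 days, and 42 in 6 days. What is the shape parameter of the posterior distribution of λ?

278

Total count: 5 + 62 + 14 + 22 + 5 + 22 + 8 + 81 + 42 = 261.
Total exposure: 1 + 7 + 1 + 1 + 1 + 3 + 1 + 5 + 6 = 26 days.
Gamma(α, β) with Poisson data over total exposure Σt gives posterior Gamma(α+Σx, β+Σt) = Gamma(278, 28).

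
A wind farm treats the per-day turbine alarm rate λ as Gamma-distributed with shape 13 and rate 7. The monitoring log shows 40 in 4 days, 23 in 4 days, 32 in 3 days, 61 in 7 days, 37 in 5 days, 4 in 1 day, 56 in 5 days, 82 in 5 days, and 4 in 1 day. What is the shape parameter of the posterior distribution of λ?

352

Total count: 40 + 23 + 32 + 61 + 37 + 4 + 56 + 82 + 4 = 339.
Total exposure: 4 + 4 + 3 + 7 + 5 + 1 + 5 + 5 + 1 = 35 days.
Conjugate update: add total count to the shape and total exposure to the rate, giving Gamma(352, 42).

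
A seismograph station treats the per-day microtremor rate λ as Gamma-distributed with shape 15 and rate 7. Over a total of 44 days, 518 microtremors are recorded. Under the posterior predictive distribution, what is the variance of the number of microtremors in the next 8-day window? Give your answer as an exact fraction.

Total count 518 over total exposure 44 days.
The Gamma prior is conjugate for the Poisson rate, so λ | data ~ Gamma(15+518, 7+44) = Gamma(533, 51).
The posterior predictive for a window of length T is Negative Binomial with variance T·α'·(β'+T)/β'² = 8·533·59/2601 = 251576/2601.

251576/2601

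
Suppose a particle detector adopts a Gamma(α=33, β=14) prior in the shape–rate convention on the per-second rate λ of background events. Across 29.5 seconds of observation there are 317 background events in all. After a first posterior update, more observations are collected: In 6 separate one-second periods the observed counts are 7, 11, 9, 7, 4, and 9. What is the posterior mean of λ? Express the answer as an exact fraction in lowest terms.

Total count 317 over total exposure 29.5 seconds.
After the first batch: Gamma(33 + 317, 14 + 29.5) = Gamma(350, 87/2).
Total count: 7 + 11 + 9 + 7 + 4 + 9 = 47.
Total exposure: 6 seconds.
After the second batch: Gamma(350 + 47, 87/2 + 6) = Gamma(397, 99/2).
Posterior mean = α'/β' = 397/(99/2) = 794/99.

794/99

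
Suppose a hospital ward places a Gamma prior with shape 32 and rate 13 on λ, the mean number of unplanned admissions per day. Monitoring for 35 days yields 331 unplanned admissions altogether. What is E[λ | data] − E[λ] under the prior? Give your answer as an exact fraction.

1061/208

Total count 331 over total exposure 35 days.
Conjugate update: add total count to the shape and total exposure to the rate, giving Gamma(363, 48).
Posterior mean = 363/48 = 121/16; prior mean = 32/13 = 32/13. Difference = 121/16 − 32/13 = 1061/208.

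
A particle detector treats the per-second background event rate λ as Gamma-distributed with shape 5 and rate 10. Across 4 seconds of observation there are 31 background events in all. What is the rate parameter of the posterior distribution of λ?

14

Total count 31 over total exposure 4 seconds.
By Gamma–Poisson conjugacy, the posterior is Gamma(α + Σx, β + Σt) = Gamma(5 + 31, 10 + 4) = Gamma(36, 14).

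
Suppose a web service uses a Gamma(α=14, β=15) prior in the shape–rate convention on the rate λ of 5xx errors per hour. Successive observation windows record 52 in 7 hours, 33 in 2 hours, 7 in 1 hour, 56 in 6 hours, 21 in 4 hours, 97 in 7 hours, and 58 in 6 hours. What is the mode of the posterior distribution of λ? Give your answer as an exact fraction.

Total count: 52 + 33 + 7 + 56 + 21 + 97 + 58 = 324.
Total exposure: 7 + 2 + 1 + 6 + 4 + 7 + 6 = 33 hours.
By Gamma–Poisson conjugacy, the posterior is Gamma(α + Σx, β + Σt) = Gamma(14 + 324, 15 + 33) = Gamma(338, 48).
Posterior mode = (α'−1)/β' = 337/48.

337/48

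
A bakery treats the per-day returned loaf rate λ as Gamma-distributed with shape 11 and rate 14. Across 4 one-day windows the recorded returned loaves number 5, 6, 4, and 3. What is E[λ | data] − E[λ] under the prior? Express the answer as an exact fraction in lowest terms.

Total count: 5 + 6 + 4 + 3 = 18.
Total exposure: 4 days.
Conjugate update: add total count to the shape and total exposure to the rate, giving Gamma(29, 18).
Posterior mean = 29/18 = 29/18; prior mean = 11/14 = 11/14. Difference = 29/18 − 11/14 = 52/63.

52/63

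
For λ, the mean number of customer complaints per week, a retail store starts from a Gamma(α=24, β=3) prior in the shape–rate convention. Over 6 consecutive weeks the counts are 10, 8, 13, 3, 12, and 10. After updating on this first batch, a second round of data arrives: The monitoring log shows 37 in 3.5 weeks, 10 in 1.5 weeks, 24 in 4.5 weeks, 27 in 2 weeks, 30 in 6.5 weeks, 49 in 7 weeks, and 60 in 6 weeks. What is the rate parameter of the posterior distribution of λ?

Total count: 10 + 8 + 13 + 3 + 12 + 10 = 56.
Total exposure: 6 weeks.
After the first batch: Gamma(24 + 56, 3 + 6) = Gamma(80, 9).
Total count: 37 + 10 + 24 + 27 + 30 + 49 + 60 = 237.
Total exposure: 3.5 + 1.5 + 4.5 + 2 + 6.5 + 7 + 6 = 31 weeks.
After the second batch: Gamma(80 + 237, 9 + 31) = Gamma(317, 40).

40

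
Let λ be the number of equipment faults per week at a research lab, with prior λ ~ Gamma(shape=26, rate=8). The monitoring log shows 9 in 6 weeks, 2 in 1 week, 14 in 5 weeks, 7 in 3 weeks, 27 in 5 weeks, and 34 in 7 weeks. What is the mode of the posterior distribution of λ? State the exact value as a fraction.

Total count: 9 + 2 + 14 + 7 + 27 + 34 = 93.
Total exposure: 6 + 1 + 5 + 3 + 5 + 7 = 27 weeks.
By Gamma–Poisson conjugacy, the posterior is Gamma(α + Σx, β + Σt) = Gamma(26 + 93, 8 + 27) = Gamma(119, 35).
Posterior mode = (α'−1)/β' = 118/35.

118/35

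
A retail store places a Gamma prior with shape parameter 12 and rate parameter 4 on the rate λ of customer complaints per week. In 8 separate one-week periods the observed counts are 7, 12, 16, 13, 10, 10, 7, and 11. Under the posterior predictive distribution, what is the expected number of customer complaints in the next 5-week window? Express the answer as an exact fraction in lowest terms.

245/6

Total count: 7 + 12 + 16 + 13 + 10 + 10 + 7 + 11 = 86.
Total exposure: 8 weeks.
Conjugate update: add total count to the shape and total exposure to the rate, giving Gamma(98, 12).
Predictive mean over a 5-week window = T·E[λ|data] = 5·98/12 = 245/6.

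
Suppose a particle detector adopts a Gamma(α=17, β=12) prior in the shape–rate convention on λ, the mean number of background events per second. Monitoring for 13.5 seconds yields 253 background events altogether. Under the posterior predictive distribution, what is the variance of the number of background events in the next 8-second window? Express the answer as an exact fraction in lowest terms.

Total count 253 over total exposure 13.5 seconds.
Gamma(α, β) with Poisson data over total exposure Σt gives posterior Gamma(α+Σx, β+Σt) = Gamma(270, 51/2).
The posterior predictive for a window of length T is Negative Binomial with variance T·α'·(β'+T)/β'² = 8·270·(67/2)/(2601/4) = 32160/289.

32160/289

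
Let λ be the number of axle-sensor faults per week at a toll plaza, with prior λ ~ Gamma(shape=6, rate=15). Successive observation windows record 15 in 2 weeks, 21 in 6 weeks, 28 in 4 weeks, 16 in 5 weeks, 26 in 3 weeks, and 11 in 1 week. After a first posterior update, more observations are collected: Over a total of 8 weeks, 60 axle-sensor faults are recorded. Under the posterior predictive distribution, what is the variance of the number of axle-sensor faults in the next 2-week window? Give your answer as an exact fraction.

4209/484

Total count: 15 + 21 + 28 + 16 + 26 + 11 = 117.
Total exposure: 2 + 6 + 4 + 5 + 3 + 1 = 21 weeks.
After the first batch: Gamma(6 + 117, 15 + 21) = Gamma(123, 36).
Total count 60 over total exposure 8 weeks.
After the second batch: Gamma(123 + 60, 36 + 8) = Gamma(183, 44).
The posterior predictive for a window of length T is Negative Binomial with variance T·α'·(β'+T)/β'² = 2·183·46/1936 = 4209/484.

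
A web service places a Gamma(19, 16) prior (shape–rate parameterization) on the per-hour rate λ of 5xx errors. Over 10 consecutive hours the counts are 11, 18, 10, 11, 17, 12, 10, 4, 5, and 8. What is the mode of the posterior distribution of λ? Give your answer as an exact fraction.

62/13

Total count: 11 + 18 + 10 + 11 + 17 + 12 + 10 + 4 + 5 + 8 = 106.
Total exposure: 10 hours.
Conjugate update: add total count to the shape and total exposure to the rate, giving Gamma(125, 26).
Posterior mode = (α'−1)/β' = 124/26 = 62/13.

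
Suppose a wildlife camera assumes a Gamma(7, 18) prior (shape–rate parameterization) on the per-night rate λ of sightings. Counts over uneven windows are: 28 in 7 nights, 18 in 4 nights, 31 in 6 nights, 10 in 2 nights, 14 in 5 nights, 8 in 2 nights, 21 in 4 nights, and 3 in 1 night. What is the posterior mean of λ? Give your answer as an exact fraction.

Total count: 28 + 18 + 31 + 10 + 14 + 8 + 21 + 3 = 133.
Total exposure: 7 + 4 + 6 + 2 + 5 + 2 + 4 + 1 = 31 nights.
Posterior: α' = 7 + 133 = 140, β' = 18 + 31 = 49.
Posterior mean = α'/β' = 140/49 = 20/7.

20/7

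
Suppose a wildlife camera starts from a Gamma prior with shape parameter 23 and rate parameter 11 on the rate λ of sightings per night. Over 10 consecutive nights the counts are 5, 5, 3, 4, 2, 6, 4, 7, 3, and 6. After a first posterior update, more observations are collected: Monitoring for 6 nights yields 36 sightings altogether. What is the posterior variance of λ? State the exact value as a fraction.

Total count: 5 + 5 + 3 + 4 + 2 + 6 + 4 + 7 + 3 + 6 = 45.
Total exposure: 10 nights.
After the first batch: Gamma(23 + 45, 11 + 10) = Gamma(68, 21).
Total count 36 over total exposure 6 nights.
After the second batch: Gamma(68 + 36, 21 + 6) = Gamma(104, 27).
Posterior variance = α'/β'² = 104/729.

104/729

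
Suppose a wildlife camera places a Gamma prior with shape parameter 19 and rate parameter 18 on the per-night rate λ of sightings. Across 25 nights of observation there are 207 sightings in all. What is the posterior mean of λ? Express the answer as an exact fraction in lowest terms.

226/43

Total count 207 over total exposure 25 nights.
Gamma(α, β) with Poisson data over total exposure Σt gives posterior Gamma(α+Σx, β+Σt) = Gamma(226, 43).
Posterior mean = α'/β' = 226/43.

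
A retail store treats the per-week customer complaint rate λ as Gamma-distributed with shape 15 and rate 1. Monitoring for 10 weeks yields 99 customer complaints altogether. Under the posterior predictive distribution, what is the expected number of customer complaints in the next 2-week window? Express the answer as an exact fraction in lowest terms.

Total count 99 over total exposure 10 weeks.
By Gamma–Poisson conjugacy, the posterior is Gamma(α + Σx, β + Σt) = Gamma(15 + 99, 1 + 10) = Gamma(114, 11).
Predictive mean over a 2-week window = T·E[λ|data] = 2·114/11 = 228/11.

228/11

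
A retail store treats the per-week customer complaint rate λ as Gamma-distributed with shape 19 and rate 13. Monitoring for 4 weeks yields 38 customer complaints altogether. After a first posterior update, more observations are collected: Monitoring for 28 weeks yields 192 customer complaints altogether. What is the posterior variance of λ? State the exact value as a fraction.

83/675

Total count 38 over total exposure 4 weeks.
After the first batch: Gamma(19 + 38, 13 + 4) = Gamma(57, 17).
Total count 192 over total exposure 28 weeks.
After the second batch: Gamma(57 + 192, 17 + 28) = Gamma(249, 45).
Posterior variance = α'/β'² = 249/2025 = 83/675.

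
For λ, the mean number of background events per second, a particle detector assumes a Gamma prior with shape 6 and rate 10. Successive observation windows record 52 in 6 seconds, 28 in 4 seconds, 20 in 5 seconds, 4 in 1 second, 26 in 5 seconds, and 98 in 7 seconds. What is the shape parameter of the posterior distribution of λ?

Total count: 52 + 28 + 20 + 4 + 26 + 98 = 228.
Total exposure: 6 + 4 + 5 + 1 + 5 + 7 = 28 seconds.
Gamma(α, β) with Poisson data over total exposure Σt gives posterior Gamma(α+Σx, β+Σt) = Gamma(234, 38).

234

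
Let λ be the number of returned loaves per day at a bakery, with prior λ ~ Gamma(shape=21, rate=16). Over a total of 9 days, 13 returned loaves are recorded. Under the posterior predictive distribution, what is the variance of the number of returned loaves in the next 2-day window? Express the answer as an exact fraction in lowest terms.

1836/625

Total count 13 over total exposure 9 days.
The Gamma prior is conjugate for the Poisson rate, so λ | data ~ Gamma(21+13, 16+9) = Gamma(34, 25).
The posterior predictive for a window of length T is Negative Binomial with variance T·α'·(β'+T)/β'² = 2·34·27/625 = 1836/625.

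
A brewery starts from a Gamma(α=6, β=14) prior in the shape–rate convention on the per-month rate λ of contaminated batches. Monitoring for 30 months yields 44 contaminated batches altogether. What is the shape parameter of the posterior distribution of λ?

Total count 44 over total exposure 30 months.
By Gamma–Poisson conjugacy, the posterior is Gamma(α + Σx, β + Σt) = Gamma(6 + 44, 14 + 30) = Gamma(50, 44).

50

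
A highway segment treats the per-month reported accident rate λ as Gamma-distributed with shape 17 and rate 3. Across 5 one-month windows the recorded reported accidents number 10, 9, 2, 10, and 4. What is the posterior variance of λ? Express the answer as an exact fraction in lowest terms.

Total count: 10 + 9 + 2 + 10 + 4 = 35.
Total exposure: 5 months.
Posterior: α' = 17 + 35 = 52, β' = 3 + 5 = 8.
Posterior variance = α'/β'² = 52/64 = 13/16.

13/16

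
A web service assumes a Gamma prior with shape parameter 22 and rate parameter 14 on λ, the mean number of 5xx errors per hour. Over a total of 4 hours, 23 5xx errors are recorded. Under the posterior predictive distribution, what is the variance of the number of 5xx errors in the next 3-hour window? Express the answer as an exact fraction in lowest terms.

Total count 23 over total exposure 4 hours.
By Gamma–Poisson conjugacy, the posterior is Gamma(α + Σx, β + Σt) = Gamma(22 + 23, 14 + 4) = Gamma(45, 18).
The posterior predictive for a window of length T is Negative Binomial with variance T·α'·(β'+T)/β'² = 3·45·21/324 = 35/4.

35/4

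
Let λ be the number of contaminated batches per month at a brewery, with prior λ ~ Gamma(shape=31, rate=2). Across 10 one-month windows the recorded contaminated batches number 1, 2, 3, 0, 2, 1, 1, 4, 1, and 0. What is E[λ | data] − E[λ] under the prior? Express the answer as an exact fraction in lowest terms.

-35/3

Total count: 1 + 2 + 3 + 0 + 2 + 1 + 1 + 4 + 1 + 0 = 15.
Total exposure: 10 months.
Gamma(α, β) with Poisson data over total exposure Σt gives posterior Gamma(α+Σx, β+Σt) = Gamma(46, 12).
Posterior mean = 46/12 = 23/6; prior mean = 31/2 = 31/2. Difference = 23/6 − 31/2 = -35/3.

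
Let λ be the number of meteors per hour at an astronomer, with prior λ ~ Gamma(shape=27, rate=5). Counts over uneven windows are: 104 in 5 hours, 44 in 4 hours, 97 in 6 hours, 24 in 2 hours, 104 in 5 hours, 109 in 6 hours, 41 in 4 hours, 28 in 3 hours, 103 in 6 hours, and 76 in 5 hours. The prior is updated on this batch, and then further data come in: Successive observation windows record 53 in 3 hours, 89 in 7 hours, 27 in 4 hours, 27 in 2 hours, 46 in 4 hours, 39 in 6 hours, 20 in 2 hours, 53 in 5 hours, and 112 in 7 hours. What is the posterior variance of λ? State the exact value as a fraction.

1223/8281

Total count: 104 + 44 + 97 + 24 + 104 + 109 + 41 + 28 + 103 + 76 = 730.
Total exposure: 5 + 4 + 6 + 2 + 5 + 6 + 4 + 3 + 6 + 5 = 46 hours.
After the first batch: Gamma(27 + 730, 5 + 46) = Gamma(757, 51).
Total count: 53 + 89 + 27 + 27 + 46 + 39 + 20 + 53 + 112 = 466.
Total exposure: 3 + 7 + 4 + 2 + 4 + 6 + 2 + 5 + 7 = 40 hours.
After the second batch: Gamma(757 + 466, 51 + 40) = Gamma(1223, 91).
Posterior variance = α'/β'² = 1223/8281.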